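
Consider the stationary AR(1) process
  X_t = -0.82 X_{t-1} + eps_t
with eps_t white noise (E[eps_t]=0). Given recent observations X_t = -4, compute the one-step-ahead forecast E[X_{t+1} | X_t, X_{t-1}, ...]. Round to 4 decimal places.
E[X_{t+1} \mid \mathcal F_t] = 3.2800

For an AR(p) model X_t = c + sum_i phi_i X_{t-i} + eps_t, the
one-step-ahead conditional mean is
  E[X_{t+1} | X_t, ...] = c + sum_i phi_i X_{t+1-i}.
Substitute known values:
  E[X_{t+1} | ...] = (-0.82) * (-4)
                   = 3.2800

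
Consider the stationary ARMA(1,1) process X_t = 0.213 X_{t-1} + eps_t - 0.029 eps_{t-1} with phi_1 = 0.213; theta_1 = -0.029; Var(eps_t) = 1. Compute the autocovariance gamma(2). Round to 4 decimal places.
\gamma(2) = 0.0408

Multiply the model equation by X_{t-k} and take expectations. With theta_0 = psi_0 = 1 and psi_j the MA(infinity) weights, this gives
  gamma(k) - sum_i phi_i gamma(k-i) = c_k,
  c_k = sigma^2 * sum_{j=k..q} theta_j psi_{j-k}   (c_k = 0 for k > q),
using gamma(-m) = gamma(m).
psi-weights needed (psi_j = theta_j + sum_i phi_i psi_{j-i}):
  psi_1 = theta_1 + phi_1 = -0.029 + (0.213) = 0.184
Right-hand sides:
  c_0 = sigma^2 (1 + theta_1 psi_1) = 1 * (1 + (-0.029)(0.184)) = 1 * 0.994664 = 0.994664
  c_1 = sigma^2 theta_1 = 1 * (-0.029) = -0.029
  c_2 = 0
Equations for k = 0 and k = 1 (AR order 1):
  gamma(0) = phi_1 gamma(1) + c_0
  gamma(1) = phi_1 gamma(0) + c_1
Substituting the second into the first: gamma(0) (1 - phi_1^2) = c_0 + phi_1 c_1, so
  gamma(0) = (c_0 + phi_1 c_1) / (1 - phi_1^2) = (0.994664 + (0.213)(-0.029)) / (1 - (0.213)^2) = 0.988487 / 0.954631 = 1.035465.
  gamma(1) = phi_1 gamma(0) + c_1 = (0.213)(1.035465) + (-0.029) = 0.191554.
For k = 2 (> q): gamma(2) = phi_1 gamma(1) = (0.213)(0.191554) = 0.040801.
Therefore gamma(2) = 0.0408 (to 4 decimal places).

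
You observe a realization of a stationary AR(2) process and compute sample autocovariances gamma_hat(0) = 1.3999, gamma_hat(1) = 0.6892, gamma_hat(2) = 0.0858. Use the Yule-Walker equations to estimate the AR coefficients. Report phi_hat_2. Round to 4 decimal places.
\hat\phi_{2} = -0.2390

The Yule-Walker equations for an AR(p) process read, in matrix form,
  Gamma_p phi = r_p,   with   (Gamma_p)_{ij} = gamma(|i - j|),
                       (r_p)_i = gamma(i),   i,j = 1..p.
Substitute the sample gammas (Toeplitz matrix and right-hand side of size 2):
  Gamma_p = [[1.3999, 0.6892], [0.6892, 1.3999]]
  r_p     = [0.6892, 0.0858]
Written out:
  1.3999 phi_1 + 0.6892 phi_2 = 0.6892
  0.6892 phi_1 + 1.3999 phi_2 = 0.0858
Solve by Cramer's rule:
  det = gamma(0)^2 - gamma(1)^2 = (1.3999)^2 - (0.6892)^2 = 1.95972001 - 0.47499664 = 1.48472337
  phi_hat_1 = [gamma(1) gamma(0) - gamma(1) gamma(2)] / det = [(0.6892)(1.3999) - (0.6892)(0.0858)] / 1.48472337 = 0.90567772 / 1.48472337 = 0.61
  phi_hat_2 = [gamma(0) gamma(2) - gamma(1)^2] / det = [(1.3999)(0.0858) - (0.6892)^2] / 1.48472337 = -0.35488522 / 1.48472337 = -0.239
So phi_hat = [0.6100, -0.2390].
Therefore phi_hat_2 = -0.2390.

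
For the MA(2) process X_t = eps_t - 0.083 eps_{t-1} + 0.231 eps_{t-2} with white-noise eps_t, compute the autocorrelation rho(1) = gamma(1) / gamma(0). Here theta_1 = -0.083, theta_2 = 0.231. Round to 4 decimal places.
\rho(1) = -0.0964

For an MA(q) process with theta_0 = 1, the autocovariance is
  gamma(k) = sigma^2 * sum_{i=0..q-k} theta_i * theta_{i+k},
and rho(k) = gamma(k) / gamma(0). Sigma^2 cancels.
  numerator   = (1)*(-0.083) + (-0.083)*(0.231) = -0.102173.
  denominator = (1)^2 + (-0.083)^2 + (0.231)^2 = 1.06025.
  rho(1) = -0.102173 / 1.06025 = -0.0964.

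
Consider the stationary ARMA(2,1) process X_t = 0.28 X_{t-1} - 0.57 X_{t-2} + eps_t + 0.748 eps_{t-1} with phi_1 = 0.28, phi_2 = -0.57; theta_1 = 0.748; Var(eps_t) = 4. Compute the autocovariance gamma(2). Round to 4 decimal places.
\gamma(2) = -5.2789

Multiply the model equation by X_{t-k} and take expectations. With theta_0 = psi_0 = 1 and psi_j the MA(infinity) weights, this gives
  gamma(k) - sum_i phi_i gamma(k-i) = c_k,
  c_k = sigma^2 * sum_{j=k..q} theta_j psi_{j-k}   (c_k = 0 for k > q),
using gamma(-m) = gamma(m).
psi-weights needed (psi_j = theta_j + sum_i phi_i psi_{j-i}):
  psi_1 = theta_1 + phi_1 = 0.748 + (0.28) = 1.028
Right-hand sides:
  c_0 = sigma^2 (1 + theta_1 psi_1) = 4 * (1 + (0.748)(1.028)) = 4 * 1.768944 = 7.075776
  c_1 = sigma^2 theta_1 = 4 * (0.748) = 2.992
  c_2 = 0
Equations for k = 0, 1, 2 (AR order 2, c_2 = 0):
  (E0) gamma(0) = phi_1 gamma(1) + phi_2 gamma(2) + c_0
  (E1) gamma(1) = phi_1 gamma(0) + phi_2 gamma(1) + c_1
  (E2) gamma(2) = phi_1 gamma(1) + phi_2 gamma(0)
From (E1): gamma(1) = A gamma(0) + B with
  A = phi_1 / (1 - phi_2) = 0.28 / 1.57 = 0.178344,   B = c_1 / (1 - phi_2) = 2.992 / 1.57 = 1.905732.
Insert (E2) into (E0): gamma(0) (1 - phi_2^2) = phi_1 (1 + phi_2) gamma(1) + c_0.
  phi_1 (1 + phi_2) = (0.28)(0.43) = 0.1204,   1 - phi_2^2 = 0.6751.
Replace gamma(1) by A gamma(0) + B and collect gamma(0):
  gamma(0) [0.6751 - (0.1204)(0.178344)] = (0.1204)(1.905732) + 7.075776
  gamma(0) * 0.653627 = 7.305226
  gamma(0) = 7.305226 / 0.653627 = 11.176438.
  gamma(1) = A gamma(0) + B = (0.178344)(11.176438) + (1.905732) = 3.898983.
  gamma(2) = phi_1 gamma(1) + phi_2 gamma(0) = (0.28)(3.898983) + (-0.57)(11.176438) = -5.278855.
Therefore gamma(2) = -5.2789 (to 4 decimal places).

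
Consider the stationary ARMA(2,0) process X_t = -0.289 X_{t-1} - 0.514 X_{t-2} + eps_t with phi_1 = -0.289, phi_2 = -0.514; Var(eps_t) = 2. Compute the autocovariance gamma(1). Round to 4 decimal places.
\gamma(1) = -0.5385

Multiply the model equation by X_{t-k} and take expectations. With theta_0 = psi_0 = 1 and psi_j the MA(infinity) weights, this gives
  gamma(k) - sum_i phi_i gamma(k-i) = c_k,
  c_k = sigma^2 * sum_{j=k..q} theta_j psi_{j-k}   (c_k = 0 for k > q),
using gamma(-m) = gamma(m).
Pure AR (q = 0): c_0 = sigma^2 = 2, c_k = 0 for k >= 1.
Equations for k = 0, 1, 2 (AR order 2, c_2 = 0):
  (E0) gamma(0) = phi_1 gamma(1) + phi_2 gamma(2) + c_0
  (E1) gamma(1) = phi_1 gamma(0) + phi_2 gamma(1) + c_1
  (E2) gamma(2) = phi_1 gamma(1) + phi_2 gamma(0)
From (E1): gamma(1) = A gamma(0) + B with
  A = phi_1 / (1 - phi_2) = -0.289 / 1.514 = -0.190885,   B = c_1 / (1 - phi_2) = 0 / 1.514 = 0.
Insert (E2) into (E0): gamma(0) (1 - phi_2^2) = phi_1 (1 + phi_2) gamma(1) + c_0.
  phi_1 (1 + phi_2) = (-0.289)(0.486) = -0.140454,   1 - phi_2^2 = 0.735804.
Replace gamma(1) by A gamma(0) + B and collect gamma(0):
  gamma(0) [0.735804 - (-0.140454)(-0.190885)] = c_0 = 2
  gamma(0) * 0.708993 = 2
  gamma(0) = 2 / 0.708993 = 2.820901.
  gamma(1) = A gamma(0) = (-0.190885)(2.820901) = -0.538468.
Therefore gamma(1) = -0.5385 (to 4 decimal places).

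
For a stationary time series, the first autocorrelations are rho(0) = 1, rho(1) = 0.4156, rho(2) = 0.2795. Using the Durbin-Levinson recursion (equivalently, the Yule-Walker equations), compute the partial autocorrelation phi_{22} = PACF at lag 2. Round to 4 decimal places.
\phi_{22} = 0.1291

The PACF at lag k is phi_{kk}, the last component of the solution
to the Yule-Walker system G_k phi = r_k where
  (G_k)_{ij} = rho(|i - j|), (r_k)_i = rho(i), i,j = 1..k.
Equivalently, Durbin-Levinson gives phi_{kk} iteratively:
  phi_{11} = rho(1)
  phi_{kk} = [rho(k) - sum_{j=1..k-1} phi_{k-1,j} rho(k-j)]
            / [1 - sum_{j=1..k-1} phi_{k-1,j} rho(j)],
  phi_{k,j} = phi_{k-1,j} - phi_{kk} phi_{k-1,k-j},  j = 1..k-1.
Step k = 1:
  phi_11 = rho(1) = 0.4156.
Step k = 2:
  phi_22 = [rho(2) - phi_11 rho(1)] / [1 - phi_11 rho(1)] = [0.2795 - (0.4156)(0.4156)] / [1 - (0.4156)(0.4156)]
         = 0.10677664 / 0.82727664 = 0.1291.
Therefore phi_{22} = 0.1291.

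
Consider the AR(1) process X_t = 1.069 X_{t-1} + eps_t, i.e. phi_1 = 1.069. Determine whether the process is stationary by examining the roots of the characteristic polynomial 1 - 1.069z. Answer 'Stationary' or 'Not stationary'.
\text{Not stationary}

The AR(p) characteristic polynomial is P(z) = 1 - 1.069z.
Stationarity requires all roots to lie outside the unit circle, i.e. |z| > 1 for every root.
This is linear in z: 1 + (-1.069) z = 0  =>  z = -1/(-1.069) = 0.935454,  |z| = 0.935454.
Moduli of all roots: 0.9355.
All moduli strictly greater than 1? No.
Verdict: Not stationary.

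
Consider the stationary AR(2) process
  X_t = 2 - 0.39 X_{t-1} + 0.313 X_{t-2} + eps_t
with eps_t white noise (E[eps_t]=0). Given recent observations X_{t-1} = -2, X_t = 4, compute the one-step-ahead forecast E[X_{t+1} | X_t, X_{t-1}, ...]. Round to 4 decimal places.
E[X_{t+1} \mid \mathcal F_t] = -0.1860

For an AR(p) model X_t = c + sum_i phi_i X_{t-i} + eps_t, the
one-step-ahead conditional mean is
  E[X_{t+1} | X_t, ...] = c + sum_i phi_i X_{t+1-i}.
Substitute known values:
  E[X_{t+1} | ...] = 2 + (-0.39) * (4) + (0.313) * (-2)
                   = -0.1860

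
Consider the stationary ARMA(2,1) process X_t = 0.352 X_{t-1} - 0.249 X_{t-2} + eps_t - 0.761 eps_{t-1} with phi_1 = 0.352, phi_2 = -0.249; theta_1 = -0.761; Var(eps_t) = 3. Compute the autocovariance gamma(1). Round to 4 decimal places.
\gamma(1) = -0.7017

Multiply the model equation by X_{t-k} and take expectations. With theta_0 = psi_0 = 1 and psi_j the MA(infinity) weights, this gives
  gamma(k) - sum_i phi_i gamma(k-i) = c_k,
  c_k = sigma^2 * sum_{j=k..q} theta_j psi_{j-k}   (c_k = 0 for k > q),
using gamma(-m) = gamma(m).
psi-weights needed (psi_j = theta_j + sum_i phi_i psi_{j-i}):
  psi_1 = theta_1 + phi_1 = -0.761 + (0.352) = -0.409
Right-hand sides:
  c_0 = sigma^2 (1 + theta_1 psi_1) = 3 * (1 + (-0.761)(-0.409)) = 3 * 1.311249 = 3.933747
  c_1 = sigma^2 theta_1 = 3 * (-0.761) = -2.283
  c_2 = 0
Equations for k = 0, 1, 2 (AR order 2, c_2 = 0):
  (E0) gamma(0) = phi_1 gamma(1) + phi_2 gamma(2) + c_0
  (E1) gamma(1) = phi_1 gamma(0) + phi_2 gamma(1) + c_1
  (E2) gamma(2) = phi_1 gamma(1) + phi_2 gamma(0)
From (E1): gamma(1) = A gamma(0) + B with
  A = phi_1 / (1 - phi_2) = 0.352 / 1.249 = 0.281825,   B = c_1 / (1 - phi_2) = -2.283 / 1.249 = -1.827862.
Insert (E2) into (E0): gamma(0) (1 - phi_2^2) = phi_1 (1 + phi_2) gamma(1) + c_0.
  phi_1 (1 + phi_2) = (0.352)(0.751) = 0.264352,   1 - phi_2^2 = 0.937999.
Replace gamma(1) by A gamma(0) + B and collect gamma(0):
  gamma(0) [0.937999 - (0.264352)(0.281825)] = (0.264352)(-1.827862) + 3.933747
  gamma(0) * 0.863498 = 3.450548
  gamma(0) = 3.450548 / 0.863498 = 3.996012.
  gamma(1) = A gamma(0) + B = (0.281825)(3.996012) + (-1.827862) = -0.701684.
Therefore gamma(1) = -0.7017 (to 4 decimal places).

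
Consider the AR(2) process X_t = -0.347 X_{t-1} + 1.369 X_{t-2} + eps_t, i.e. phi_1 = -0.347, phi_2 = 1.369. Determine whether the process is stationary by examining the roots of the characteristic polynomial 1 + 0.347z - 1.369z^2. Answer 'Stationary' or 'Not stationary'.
\text{Not stationary}

The AR(p) characteristic polynomial is P(z) = 1 + 0.347z - 1.369z^2.
Stationarity requires all roots to lie outside the unit circle, i.e. |z| > 1 for every root.
Set 1 + (0.347) z + (-1.369) z^2 = 0, i.e. a z^2 + b z + c = 0 with a = -1.369, b = 0.347, c = 1.
Discriminant D = b^2 - 4ac = (0.347)^2 - 4*(-1.369)*1 = 0.120409 - (-5.476) = 5.596409.
D >= 0, so the roots are real: z = (-b +/- sqrt(D)) / (2a) = (-0.347 +/- 2.365673) / (-2.738).
  z_1 = (-0.347 + 2.365673) / (-2.738) = -0.7373,   |z_1| = 0.7373.
  z_2 = (-0.347 - 2.365673) / (-2.738) = 0.9907,   |z_2| = 0.9907.
Moduli of all roots: 0.7373, 0.9907.
All moduli strictly greater than 1? No.
Verdict: Not stationary.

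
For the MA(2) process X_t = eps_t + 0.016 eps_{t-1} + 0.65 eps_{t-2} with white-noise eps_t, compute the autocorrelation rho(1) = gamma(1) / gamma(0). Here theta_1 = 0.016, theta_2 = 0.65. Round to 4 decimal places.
\rho(1) = 0.0186

For an MA(q) process with theta_0 = 1, the autocovariance is
  gamma(k) = sigma^2 * sum_{i=0..q-k} theta_i * theta_{i+k},
and rho(k) = gamma(k) / gamma(0). Sigma^2 cancels.
  numerator   = (1)*(0.016) + (0.016)*(0.65) = 0.0264.
  denominator = (1)^2 + (0.016)^2 + (0.65)^2 = 1.422756.
  rho(1) = 0.0264 / 1.422756 = 0.0186.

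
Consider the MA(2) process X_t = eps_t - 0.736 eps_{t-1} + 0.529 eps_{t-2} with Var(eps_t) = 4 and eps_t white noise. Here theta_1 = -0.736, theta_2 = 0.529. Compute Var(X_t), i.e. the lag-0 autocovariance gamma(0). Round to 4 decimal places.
\gamma(0) = 7.2861

For an MA(q) process X_t = eps_t + sum_i theta_i eps_{t-i} with
Var(eps_t) = sigma^2, the variance is
  gamma(0) = sigma^2 * (1 + sum_i theta_i^2).
  sum_i theta_i^2 = (-0.736)^2 + (0.529)^2 = 0.541696 + 0.279841 = 0.821537.
  gamma(0) = 4 * (1 + 0.821537) = 4 * 1.821537 = 7.286148, which rounds to 7.2861.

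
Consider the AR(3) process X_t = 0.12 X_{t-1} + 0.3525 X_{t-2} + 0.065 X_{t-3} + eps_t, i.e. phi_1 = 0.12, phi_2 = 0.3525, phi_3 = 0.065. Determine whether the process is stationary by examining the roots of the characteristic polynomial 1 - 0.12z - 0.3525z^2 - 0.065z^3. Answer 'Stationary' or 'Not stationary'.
\text{Stationary}

The AR(p) characteristic polynomial is P(z) = 1 - 0.12z - 0.3525z^2 - 0.065z^3.
Stationarity requires all roots to lie outside the unit circle, i.e. |z| > 1 for every root.
Degree 3: look for a simple real root z0 first, then factor out (1 - z/z0) and solve the remaining quadratic.
Testing z0 = -4: P(-4) = 1 + (-0.12)(-4) + (-0.3525)(-4)^2 + (-0.065)(-4)^3
  = 1 + (0.48) + (-5.64) + (4.16) = 0.  So z_0 = -4 is a root, |z_0| = 4.
Divide out the factor (1 + 0.25 z) = (1 - z/z0) (since 1/z0 = -0.25):
  P(z) = (1 + 0.25 z)(1 + (-0.37) z + (-0.26) z^2)
  [check: z-coef -0.37 - (-0.25) = -0.12; z^2-coef -0.26 - (-0.25)(-0.37) = -0.3525; z^3-coef -(-0.25)(-0.26) = -0.065.]
Remaining roots from the quadratic factor 1 + (-0.37) z + (-0.26) z^2:
  Set 1 + (-0.37) z + (-0.26) z^2 = 0, i.e. a z^2 + b z + c = 0 with a = -0.26, b = -0.37, c = 1.
  Discriminant D = b^2 - 4ac = (-0.37)^2 - 4*(-0.26)*1 = 0.1369 - (-1.04) = 1.1769.
  D >= 0, so the roots are real: z = (-b +/- sqrt(D)) / (2a) = (0.37 +/- 1.08485) / (-0.52).
    z_1 = (0.37 + 1.08485) / (-0.52) = -2.7978,   |z_1| = 2.7978.
    z_2 = (0.37 - 1.08485) / (-0.52) = 1.3747,   |z_2| = 1.3747.
Moduli of all roots: 4.0000, 2.7978, 1.3747.
All moduli strictly greater than 1? Yes.
Verdict: Stationary.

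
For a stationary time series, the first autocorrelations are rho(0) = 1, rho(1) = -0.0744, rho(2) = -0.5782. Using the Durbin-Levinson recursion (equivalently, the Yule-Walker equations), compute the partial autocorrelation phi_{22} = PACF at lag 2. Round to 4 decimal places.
\phi_{22} = -0.5870

The PACF at lag k is phi_{kk}, the last component of the solution
to the Yule-Walker system G_k phi = r_k where
  (G_k)_{ij} = rho(|i - j|), (r_k)_i = rho(i), i,j = 1..k.
Equivalently, Durbin-Levinson gives phi_{kk} iteratively:
  phi_{11} = rho(1)
  phi_{kk} = [rho(k) - sum_{j=1..k-1} phi_{k-1,j} rho(k-j)]
            / [1 - sum_{j=1..k-1} phi_{k-1,j} rho(j)],
  phi_{k,j} = phi_{k-1,j} - phi_{kk} phi_{k-1,k-j},  j = 1..k-1.
Step k = 1:
  phi_11 = rho(1) = -0.0744.
Step k = 2:
  phi_22 = [rho(2) - phi_11 rho(1)] / [1 - phi_11 rho(1)] = [-0.5782 - (-0.0744)(-0.0744)] / [1 - (-0.0744)(-0.0744)]
         = -0.58373536 / 0.99446464 = -0.587.
Therefore phi_{22} = -0.5870.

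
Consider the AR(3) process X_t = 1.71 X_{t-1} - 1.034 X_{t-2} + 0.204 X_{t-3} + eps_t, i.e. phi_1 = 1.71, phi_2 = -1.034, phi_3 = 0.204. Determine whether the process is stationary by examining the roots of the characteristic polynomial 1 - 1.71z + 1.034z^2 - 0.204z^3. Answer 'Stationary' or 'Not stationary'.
\text{Stationary}

The AR(p) characteristic polynomial is P(z) = 1 - 1.71z + 1.034z^2 - 0.204z^3.
Stationarity requires all roots to lie outside the unit circle, i.e. |z| > 1 for every root.
Degree 3: look for a simple real root z0 first, then factor out (1 - z/z0) and solve the remaining quadratic.
Testing z0 = 2.5: P(2.5) = 1 + (-1.71)(2.5) + (1.034)(2.5)^2 + (-0.204)(2.5)^3
  = 1 + (-4.275) + (6.4625) + (-3.1875) = 0.  So z_0 = 2.5 is a root, |z_0| = 2.5.
Divide out the factor (1 - 0.4 z) = (1 - z/z0) (since 1/z0 = 0.4):
  P(z) = (1 - 0.4 z)(1 + (-1.31) z + (0.51) z^2)
  [check: z-coef -1.31 - (0.4) = -1.71; z^2-coef 0.51 - (0.4)(-1.31) = 1.034; z^3-coef -(0.4)(0.51) = -0.204.]
Remaining roots from the quadratic factor 1 + (-1.31) z + (0.51) z^2:
  Set 1 + (-1.31) z + (0.51) z^2 = 0, i.e. a z^2 + b z + c = 0 with a = 0.51, b = -1.31, c = 1.
  Discriminant D = b^2 - 4ac = (-1.31)^2 - 4*(0.51)*1 = 1.7161 - (2.04) = -0.3239.
  D < 0, so the roots are the complex-conjugate pair z = (-b +/- i sqrt(-D)) / (2a) = 1.2843 +/- 0.558i.
  For a conjugate pair |z|^2 = z * conj(z) = (product of roots) = c/a = 1/(0.51) = 1.960784, so |z| = sqrt(1.960784) = 1.4003 for both roots.
Moduli of all roots: 2.5000, 1.4003, 1.4003.
All moduli strictly greater than 1? Yes.
Verdict: Stationary.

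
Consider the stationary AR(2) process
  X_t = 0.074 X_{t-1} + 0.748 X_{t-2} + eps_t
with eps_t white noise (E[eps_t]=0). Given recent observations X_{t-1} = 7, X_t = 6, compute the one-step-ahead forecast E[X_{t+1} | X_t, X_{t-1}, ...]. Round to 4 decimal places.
E[X_{t+1} \mid \mathcal F_t] = 5.6800

For an AR(p) model X_t = c + sum_i phi_i X_{t-i} + eps_t, the
one-step-ahead conditional mean is
  E[X_{t+1} | X_t, ...] = c + sum_i phi_i X_{t+1-i}.
Substitute known values:
  E[X_{t+1} | ...] = (0.074) * (6) + (0.748) * (7)
                   = 5.6800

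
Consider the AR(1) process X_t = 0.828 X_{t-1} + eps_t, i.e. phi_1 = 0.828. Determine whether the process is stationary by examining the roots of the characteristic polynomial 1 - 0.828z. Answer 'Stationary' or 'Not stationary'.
\text{Stationary}

The AR(p) characteristic polynomial is P(z) = 1 - 0.828z.
Stationarity requires all roots to lie outside the unit circle, i.e. |z| > 1 for every root.
This is linear in z: 1 + (-0.828) z = 0  =>  z = -1/(-0.828) = 1.207729,  |z| = 1.207729.
Moduli of all roots: 1.2077.
All moduli strictly greater than 1? Yes.
Verdict: Stationary.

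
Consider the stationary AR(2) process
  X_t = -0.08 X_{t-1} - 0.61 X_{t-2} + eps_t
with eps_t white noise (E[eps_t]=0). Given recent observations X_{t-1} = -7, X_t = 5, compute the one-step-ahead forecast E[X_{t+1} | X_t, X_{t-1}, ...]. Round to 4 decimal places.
E[X_{t+1} \mid \mathcal F_t] = 3.8700

For an AR(p) model X_t = c + sum_i phi_i X_{t-i} + eps_t, the
one-step-ahead conditional mean is
  E[X_{t+1} | X_t, ...] = c + sum_i phi_i X_{t+1-i}.
Substitute known values:
  E[X_{t+1} | ...] = (-0.08) * (5) + (-0.61) * (-7)
                   = 3.8700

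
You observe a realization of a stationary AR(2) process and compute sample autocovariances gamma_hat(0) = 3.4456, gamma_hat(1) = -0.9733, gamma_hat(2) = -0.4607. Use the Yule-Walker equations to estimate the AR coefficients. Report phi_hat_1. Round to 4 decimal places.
\hat\phi_{1} = -0.3480

The Yule-Walker equations for an AR(p) process read, in matrix form,
  Gamma_p phi = r_p,   with   (Gamma_p)_{ij} = gamma(|i - j|),
                       (r_p)_i = gamma(i),   i,j = 1..p.
Substitute the sample gammas (Toeplitz matrix and right-hand side of size 2):
  Gamma_p = [[3.4456, -0.9733], [-0.9733, 3.4456]]
  r_p     = [-0.9733, -0.4607]
Written out:
  3.4456 phi_1 - 0.9733 phi_2 = -0.9733
  -0.9733 phi_1 + 3.4456 phi_2 = -0.4607
Solve by Cramer's rule:
  det = gamma(0)^2 - gamma(1)^2 = (3.4456)^2 - (-0.9733)^2 = 11.87215936 - 0.94731289 = 10.92484647
  phi_hat_1 = [gamma(1) gamma(0) - gamma(1) gamma(2)] / det = [(-0.9733)(3.4456) - (-0.9733)(-0.4607)] / 10.92484647 = -3.80200179 / 10.92484647 = -0.348
  phi_hat_2 = [gamma(0) gamma(2) - gamma(1)^2] / det = [(3.4456)(-0.4607) - (-0.9733)^2] / 10.92484647 = -2.53470081 / 10.92484647 = -0.232
So phi_hat = [-0.3480, -0.2320].
Therefore phi_hat_1 = -0.3480.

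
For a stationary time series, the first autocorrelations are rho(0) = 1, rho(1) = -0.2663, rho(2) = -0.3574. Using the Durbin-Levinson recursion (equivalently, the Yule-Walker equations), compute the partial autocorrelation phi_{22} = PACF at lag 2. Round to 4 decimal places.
\phi_{22} = -0.4610

The PACF at lag k is phi_{kk}, the last component of the solution
to the Yule-Walker system G_k phi = r_k where
  (G_k)_{ij} = rho(|i - j|), (r_k)_i = rho(i), i,j = 1..k.
Equivalently, Durbin-Levinson gives phi_{kk} iteratively:
  phi_{11} = rho(1)
  phi_{kk} = [rho(k) - sum_{j=1..k-1} phi_{k-1,j} rho(k-j)]
            / [1 - sum_{j=1..k-1} phi_{k-1,j} rho(j)],
  phi_{k,j} = phi_{k-1,j} - phi_{kk} phi_{k-1,k-j},  j = 1..k-1.
Step k = 1:
  phi_11 = rho(1) = -0.2663.
Step k = 2:
  phi_22 = [rho(2) - phi_11 rho(1)] / [1 - phi_11 rho(1)] = [-0.3574 - (-0.2663)(-0.2663)] / [1 - (-0.2663)(-0.2663)]
         = -0.42831569 / 0.92908431 = -0.461.
Therefore phi_{22} = -0.4610.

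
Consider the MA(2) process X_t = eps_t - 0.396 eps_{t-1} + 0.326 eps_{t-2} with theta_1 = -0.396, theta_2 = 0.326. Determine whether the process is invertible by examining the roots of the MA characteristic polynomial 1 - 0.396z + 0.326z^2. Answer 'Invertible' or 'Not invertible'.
\text{Invertible}

The MA(q) characteristic polynomial is P(z) = 1 - 0.396z + 0.326z^2.
Invertibility requires all roots to lie outside the unit circle, i.e. |z| > 1 for every root.
Set 1 + (-0.396) z + (0.326) z^2 = 0, i.e. a z^2 + b z + c = 0 with a = 0.326, b = -0.396, c = 1.
Discriminant D = b^2 - 4ac = (-0.396)^2 - 4*(0.326)*1 = 0.156816 - (1.304) = -1.147184.
D < 0, so the roots are the complex-conjugate pair z = (-b +/- i sqrt(-D)) / (2a) = 0.6074 +/- 1.6427i.
For a conjugate pair |z|^2 = z * conj(z) = (product of roots) = c/a = 1/(0.326) = 3.067485, so |z| = sqrt(3.067485) = 1.7514 for both roots.
Moduli of all roots: 1.7514, 1.7514.
All moduli strictly greater than 1? Yes.
Verdict: Invertible.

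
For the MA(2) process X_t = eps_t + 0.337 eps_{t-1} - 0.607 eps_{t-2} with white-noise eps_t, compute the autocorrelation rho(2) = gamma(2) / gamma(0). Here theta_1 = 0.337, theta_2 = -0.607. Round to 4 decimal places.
\rho(2) = -0.4096

For an MA(q) process with theta_0 = 1, the autocovariance is
  gamma(k) = sigma^2 * sum_{i=0..q-k} theta_i * theta_{i+k},
and rho(k) = gamma(k) / gamma(0). Sigma^2 cancels.
  numerator   = (1)*(-0.607) = -0.607.
  denominator = (1)^2 + (0.337)^2 + (-0.607)^2 = 1.482018.
  rho(2) = -0.607 / 1.482018 = -0.4096.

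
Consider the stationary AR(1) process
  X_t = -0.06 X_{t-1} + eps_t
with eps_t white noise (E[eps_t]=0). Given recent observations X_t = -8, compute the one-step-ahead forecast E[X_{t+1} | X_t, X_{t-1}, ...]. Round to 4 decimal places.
E[X_{t+1} \mid \mathcal F_t] = 0.4800

For an AR(p) model X_t = c + sum_i phi_i X_{t-i} + eps_t, the
one-step-ahead conditional mean is
  E[X_{t+1} | X_t, ...] = c + sum_i phi_i X_{t+1-i}.
Substitute known values:
  E[X_{t+1} | ...] = (-0.06) * (-8)
                   = 0.4800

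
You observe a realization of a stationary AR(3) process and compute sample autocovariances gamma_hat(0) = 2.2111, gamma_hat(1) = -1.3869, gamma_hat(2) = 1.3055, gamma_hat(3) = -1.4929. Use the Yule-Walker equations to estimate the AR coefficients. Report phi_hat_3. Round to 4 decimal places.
\hat\phi_{3} = -0.4081

The Yule-Walker equations for an AR(p) process read, in matrix form,
  Gamma_p phi = r_p,   with   (Gamma_p)_{ij} = gamma(|i - j|),
                       (r_p)_i = gamma(i),   i,j = 1..p.
Substitute the sample gammas (Toeplitz matrix and right-hand side of size 3):
  Gamma_p = [[2.2111, -1.3869, 1.3055], [-1.3869, 2.2111, -1.3869], [1.3055, -1.3869, 2.2111]]
  r_p     = [-1.3869, 1.3055, -1.4929]
Written out (R1..R3):
  (R1) 2.2111 phi_1 - 1.3869 phi_2 + 1.3055 phi_3 = -1.3869
  (R2) -1.3869 phi_1 + 2.2111 phi_2 - 1.3869 phi_3 = 1.3055
  (R3) 1.3055 phi_1 - 1.3869 phi_2 + 2.2111 phi_3 = -1.4929
Gaussian elimination:
  R2 <- R2 - (-1.3869/2.2111) R1 = R2 - (-0.627244) R1:  1.341175 phi_2 - 0.568032 phi_3 = 0.435575
  R3 <- R3 - (1.3055/2.2111) R1 = R3 - (0.59043) R1:  -0.568032 phi_2 + 1.440294 phi_3 = -0.674032
  R3 <- R3 - (-0.568032/1.341175) R2 = R3 - (-0.423534) R2:  1.199713 phi_3 = -0.489552
Back-substitution:
  phi_hat_3 = -0.489552 / 1.199713 = -0.408058
  phi_hat_2 = (0.435575 - (-0.568032)(-0.408058)) / 1.341175 = 0.151945
  phi_hat_1 = (-1.3869 - (-1.3869)(0.151945) - (1.3055)(-0.408058)) / 2.2111 = -0.291008
So phi_hat = [-0.2910, 0.1519, -0.4081].
Therefore phi_hat_3 = -0.4081.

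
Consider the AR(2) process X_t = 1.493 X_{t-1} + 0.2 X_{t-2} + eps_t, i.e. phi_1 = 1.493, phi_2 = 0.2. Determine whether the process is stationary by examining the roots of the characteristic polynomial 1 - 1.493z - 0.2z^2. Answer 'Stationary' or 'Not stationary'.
\text{Not stationary}

The AR(p) characteristic polynomial is P(z) = 1 - 1.493z - 0.2z^2.
Stationarity requires all roots to lie outside the unit circle, i.e. |z| > 1 for every root.
Set 1 + (-1.493) z + (-0.2) z^2 = 0, i.e. a z^2 + b z + c = 0 with a = -0.2, b = -1.493, c = 1.
Discriminant D = b^2 - 4ac = (-1.493)^2 - 4*(-0.2)*1 = 2.229049 - (-0.8) = 3.029049.
D >= 0, so the roots are real: z = (-b +/- sqrt(D)) / (2a) = (1.493 +/- 1.740416) / (-0.4).
  z_1 = (1.493 + 1.740416) / (-0.4) = -8.0835,   |z_1| = 8.0835.
  z_2 = (1.493 - 1.740416) / (-0.4) = 0.6185,   |z_2| = 0.6185.
Moduli of all roots: 8.0835, 0.6185.
All moduli strictly greater than 1? No.
Verdict: Not stationary.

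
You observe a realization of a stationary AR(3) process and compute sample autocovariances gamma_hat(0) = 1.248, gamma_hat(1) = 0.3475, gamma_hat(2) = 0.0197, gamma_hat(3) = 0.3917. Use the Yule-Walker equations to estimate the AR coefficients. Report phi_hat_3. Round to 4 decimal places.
\hat\phi_{3} = 0.3570

The Yule-Walker equations for an AR(p) process read, in matrix form,
  Gamma_p phi = r_p,   with   (Gamma_p)_{ij} = gamma(|i - j|),
                       (r_p)_i = gamma(i),   i,j = 1..p.
Substitute the sample gammas (Toeplitz matrix and right-hand side of size 3):
  Gamma_p = [[1.248, 0.3475, 0.0197], [0.3475, 1.248, 0.3475], [0.0197, 0.3475, 1.248]]
  r_p     = [0.3475, 0.0197, 0.3917]
Written out (R1..R3):
  (R1) 1.248 phi_1 + 0.3475 phi_2 + 0.0197 phi_3 = 0.3475
  (R2) 0.3475 phi_1 + 1.248 phi_2 + 0.3475 phi_3 = 0.0197
  (R3) 0.0197 phi_1 + 0.3475 phi_2 + 1.248 phi_3 = 0.3917
Gaussian elimination:
  R2 <- R2 - (0.3475/1.248) R1 = R2 - (0.278446) R1:  1.15124 phi_2 + 0.342015 phi_3 = -0.07706
  R3 <- R3 - (0.0197/1.248) R1 = R3 - (0.015785) R1:  0.342015 phi_2 + 1.247689 phi_3 = 0.386215
  R3 <- R3 - (0.342015/1.15124) R2 = R3 - (0.297084) R2:  1.146082 phi_3 = 0.409108
Back-substitution:
  phi_hat_3 = 0.409108 / 1.146082 = 0.356962
  phi_hat_2 = (-0.07706 - (0.342015)(0.356962)) / 1.15124 = -0.172984
  phi_hat_1 = (0.3475 - (0.3475)(-0.172984) - (0.0197)(0.356962)) / 1.248 = 0.320977
So phi_hat = [0.3210, -0.1730, 0.3570].
Therefore phi_hat_3 = 0.3570.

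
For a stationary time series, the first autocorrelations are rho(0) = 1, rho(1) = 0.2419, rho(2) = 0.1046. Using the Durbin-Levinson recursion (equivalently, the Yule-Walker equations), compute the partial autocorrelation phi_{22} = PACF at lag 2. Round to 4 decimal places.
\phi_{22} = 0.0489

The PACF at lag k is phi_{kk}, the last component of the solution
to the Yule-Walker system G_k phi = r_k where
  (G_k)_{ij} = rho(|i - j|), (r_k)_i = rho(i), i,j = 1..k.
Equivalently, Durbin-Levinson gives phi_{kk} iteratively:
  phi_{11} = rho(1)
  phi_{kk} = [rho(k) - sum_{j=1..k-1} phi_{k-1,j} rho(k-j)]
            / [1 - sum_{j=1..k-1} phi_{k-1,j} rho(j)],
  phi_{k,j} = phi_{k-1,j} - phi_{kk} phi_{k-1,k-j},  j = 1..k-1.
Step k = 1:
  phi_11 = rho(1) = 0.2419.
Step k = 2:
  phi_22 = [rho(2) - phi_11 rho(1)] / [1 - phi_11 rho(1)] = [0.1046 - (0.2419)(0.2419)] / [1 - (0.2419)(0.2419)]
         = 0.04608439 / 0.94148439 = 0.0489.
Therefore phi_{22} = 0.0489.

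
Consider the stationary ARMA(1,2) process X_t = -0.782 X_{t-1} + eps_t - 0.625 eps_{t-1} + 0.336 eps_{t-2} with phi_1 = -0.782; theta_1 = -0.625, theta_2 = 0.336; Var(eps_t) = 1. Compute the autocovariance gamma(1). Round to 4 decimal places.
\gamma(1) = -7.5804

Multiply the model equation by X_{t-k} and take expectations. With theta_0 = psi_0 = 1 and psi_j the MA(infinity) weights, this gives
  gamma(k) - sum_i phi_i gamma(k-i) = c_k,
  c_k = sigma^2 * sum_{j=k..q} theta_j psi_{j-k}   (c_k = 0 for k > q),
using gamma(-m) = gamma(m).
psi-weights needed (psi_j = theta_j + sum_i phi_i psi_{j-i}):
  psi_1 = theta_1 + phi_1 = -0.625 + (-0.782) = -1.407
  psi_2 = theta_2 + phi_1 psi_1 = 0.336 + (-0.782)(-1.407) = 1.436274
Right-hand sides:
  c_0 = sigma^2 (1 + theta_1 psi_1 + theta_2 psi_2) = 1 * (1 + (-0.625)(-1.407) + (0.336)(1.436274)) = 1 * 2.361963 = 2.361963
  c_1 = sigma^2 (theta_1 + theta_2 psi_1) = 1 * (-0.625 + (0.336)(-1.407)) = -1.097752
  c_2 = sigma^2 theta_2 = 1 * (0.336) = 0.336
Equations for k = 0 and k = 1 (AR order 1):
  gamma(0) = phi_1 gamma(1) + c_0
  gamma(1) = phi_1 gamma(0) + c_1
Substituting the second into the first: gamma(0) (1 - phi_1^2) = c_0 + phi_1 c_1, so
  gamma(0) = (c_0 + phi_1 c_1) / (1 - phi_1^2) = (2.361963 + (-0.782)(-1.097752)) / (1 - (-0.782)^2) = 3.220405 / 0.388476 = 8.289843.
  gamma(1) = phi_1 gamma(0) + c_1 = (-0.782)(8.289843) + (-1.097752) = -7.580409.
Therefore gamma(1) = -7.5804 (to 4 decimal places).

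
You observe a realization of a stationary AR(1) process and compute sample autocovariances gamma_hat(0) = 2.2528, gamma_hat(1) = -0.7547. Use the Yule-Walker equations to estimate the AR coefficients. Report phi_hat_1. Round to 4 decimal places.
\hat\phi_{1} = -0.3350

The Yule-Walker equations for an AR(p) process read, in matrix form,
  Gamma_p phi = r_p,   with   (Gamma_p)_{ij} = gamma(|i - j|),
                       (r_p)_i = gamma(i),   i,j = 1..p.
Substitute the sample gammas (Toeplitz matrix and right-hand side of size 1):
  Gamma_p = [[2.2528]]
  r_p     = [-0.7547]
With p = 1 this is the single equation gamma(0) phi_1 = gamma(1):
  phi_hat_1 = gamma(1) / gamma(0) = -0.7547 / 2.2528 = -0.3350.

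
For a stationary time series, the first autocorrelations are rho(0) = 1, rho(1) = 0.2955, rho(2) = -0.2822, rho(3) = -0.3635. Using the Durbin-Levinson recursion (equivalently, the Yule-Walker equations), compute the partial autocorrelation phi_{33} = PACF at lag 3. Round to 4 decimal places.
\phi_{33} = -0.1660

The PACF at lag k is phi_{kk}, the last component of the solution
to the Yule-Walker system G_k phi = r_k where
  (G_k)_{ij} = rho(|i - j|), (r_k)_i = rho(i), i,j = 1..k.
Equivalently, Durbin-Levinson gives phi_{kk} iteratively:
  phi_{11} = rho(1)
  phi_{kk} = [rho(k) - sum_{j=1..k-1} phi_{k-1,j} rho(k-j)]
            / [1 - sum_{j=1..k-1} phi_{k-1,j} rho(j)],
  phi_{k,j} = phi_{k-1,j} - phi_{kk} phi_{k-1,k-j},  j = 1..k-1.
Step k = 1:
  phi_11 = rho(1) = 0.2955.
Step k = 2:
  phi_22 = [rho(2) - phi_11 rho(1)] / [1 - phi_11 rho(1)] = [-0.2822 - (0.2955)(0.2955)] / [1 - (0.2955)(0.2955)]
         = -0.36952025 / 0.91267975 = -0.404874.
  Update: phi_21 = phi_11 - phi_22 phi_11 = 0.2955 - (-0.404874)(0.2955) = 0.41514.
Step k = 3:
  phi_33 = [rho(3) - phi_21 rho(2) - phi_22 rho(1)] / [1 - phi_21 rho(1) - phi_22 rho(2)]
    numerator   = -0.3635 - (0.41514)(-0.2822) - (-0.404874)(0.2955) = -0.12670717
    denominator = 1 - (0.41514)(0.2955) - (-0.404874)(-0.2822) = 0.76307063
  phi_33 = -0.12670717 / 0.76307063 = -0.166.
Therefore phi_{33} = -0.1660.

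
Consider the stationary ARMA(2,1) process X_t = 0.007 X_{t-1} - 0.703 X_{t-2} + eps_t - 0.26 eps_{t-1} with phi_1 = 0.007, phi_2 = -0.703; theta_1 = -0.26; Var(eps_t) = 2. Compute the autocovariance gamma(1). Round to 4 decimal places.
\gamma(1) = -0.2880

Multiply the model equation by X_{t-k} and take expectations. With theta_0 = psi_0 = 1 and psi_j the MA(infinity) weights, this gives
  gamma(k) - sum_i phi_i gamma(k-i) = c_k,
  c_k = sigma^2 * sum_{j=k..q} theta_j psi_{j-k}   (c_k = 0 for k > q),
using gamma(-m) = gamma(m).
psi-weights needed (psi_j = theta_j + sum_i phi_i psi_{j-i}):
  psi_1 = theta_1 + phi_1 = -0.26 + (0.007) = -0.253
Right-hand sides:
  c_0 = sigma^2 (1 + theta_1 psi_1) = 2 * (1 + (-0.26)(-0.253)) = 2 * 1.06578 = 2.13156
  c_1 = sigma^2 theta_1 = 2 * (-0.26) = -0.52
  c_2 = 0
Equations for k = 0, 1, 2 (AR order 2, c_2 = 0):
  (E0) gamma(0) = phi_1 gamma(1) + phi_2 gamma(2) + c_0
  (E1) gamma(1) = phi_1 gamma(0) + phi_2 gamma(1) + c_1
  (E2) gamma(2) = phi_1 gamma(1) + phi_2 gamma(0)
From (E1): gamma(1) = A gamma(0) + B with
  A = phi_1 / (1 - phi_2) = 0.007 / 1.703 = 0.00411,   B = c_1 / (1 - phi_2) = -0.52 / 1.703 = -0.305344.
Insert (E2) into (E0): gamma(0) (1 - phi_2^2) = phi_1 (1 + phi_2) gamma(1) + c_0.
  phi_1 (1 + phi_2) = (0.007)(0.297) = 0.002079,   1 - phi_2^2 = 0.505791.
Replace gamma(1) by A gamma(0) + B and collect gamma(0):
  gamma(0) [0.505791 - (0.002079)(0.00411)] = (0.002079)(-0.305344) + 2.13156
  gamma(0) * 0.505782 = 2.130925
  gamma(0) = 2.130925 / 0.505782 = 4.213126.
  gamma(1) = A gamma(0) + B = (0.00411)(4.213126) + (-0.305344) = -0.288026.
Therefore gamma(1) = -0.2880 (to 4 decimal places).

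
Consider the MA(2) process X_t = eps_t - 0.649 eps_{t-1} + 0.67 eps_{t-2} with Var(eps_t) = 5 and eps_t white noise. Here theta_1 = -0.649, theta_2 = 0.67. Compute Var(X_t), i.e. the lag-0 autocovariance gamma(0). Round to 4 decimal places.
\gamma(0) = 9.3505

For an MA(q) process X_t = eps_t + sum_i theta_i eps_{t-i} with
Var(eps_t) = sigma^2, the variance is
  gamma(0) = sigma^2 * (1 + sum_i theta_i^2).
  sum_i theta_i^2 = (-0.649)^2 + (0.67)^2 = 0.421201 + 0.4489 = 0.870101.
  gamma(0) = 5 * (1 + 0.870101) = 5 * 1.870101 = 9.350505, which rounds to 9.3505.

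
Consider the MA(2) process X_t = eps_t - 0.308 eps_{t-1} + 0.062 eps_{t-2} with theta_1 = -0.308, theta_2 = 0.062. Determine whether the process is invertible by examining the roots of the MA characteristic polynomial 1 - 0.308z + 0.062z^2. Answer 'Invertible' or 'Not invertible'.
\text{Invertible}

The MA(q) characteristic polynomial is P(z) = 1 - 0.308z + 0.062z^2.
Invertibility requires all roots to lie outside the unit circle, i.e. |z| > 1 for every root.
Set 1 + (-0.308) z + (0.062) z^2 = 0, i.e. a z^2 + b z + c = 0 with a = 0.062, b = -0.308, c = 1.
Discriminant D = b^2 - 4ac = (-0.308)^2 - 4*(0.062)*1 = 0.094864 - (0.248) = -0.153136.
D < 0, so the roots are the complex-conjugate pair z = (-b +/- i sqrt(-D)) / (2a) = 2.4839 +/- 3.1559i.
For a conjugate pair |z|^2 = z * conj(z) = (product of roots) = c/a = 1/(0.062) = 16.129032, so |z| = sqrt(16.129032) = 4.0161 for both roots.
Moduli of all roots: 4.0161, 4.0161.
All moduli strictly greater than 1? Yes.
Verdict: Invertible.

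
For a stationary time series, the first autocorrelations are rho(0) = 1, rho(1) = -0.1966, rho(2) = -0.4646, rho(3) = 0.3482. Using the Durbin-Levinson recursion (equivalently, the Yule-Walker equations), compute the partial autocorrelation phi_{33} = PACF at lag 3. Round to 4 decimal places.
\phi_{33} = 0.1521

The PACF at lag k is phi_{kk}, the last component of the solution
to the Yule-Walker system G_k phi = r_k where
  (G_k)_{ij} = rho(|i - j|), (r_k)_i = rho(i), i,j = 1..k.
Equivalently, Durbin-Levinson gives phi_{kk} iteratively:
  phi_{11} = rho(1)
  phi_{kk} = [rho(k) - sum_{j=1..k-1} phi_{k-1,j} rho(k-j)]
            / [1 - sum_{j=1..k-1} phi_{k-1,j} rho(j)],
  phi_{k,j} = phi_{k-1,j} - phi_{kk} phi_{k-1,k-j},  j = 1..k-1.
Step k = 1:
  phi_11 = rho(1) = -0.1966.
Step k = 2:
  phi_22 = [rho(2) - phi_11 rho(1)] / [1 - phi_11 rho(1)] = [-0.4646 - (-0.1966)(-0.1966)] / [1 - (-0.1966)(-0.1966)]
         = -0.50325156 / 0.96134844 = -0.523485.
  Update: phi_21 = phi_11 - phi_22 phi_11 = -0.1966 - (-0.523485)(-0.1966) = -0.299517.
Step k = 3:
  phi_33 = [rho(3) - phi_21 rho(2) - phi_22 rho(1)] / [1 - phi_21 rho(1) - phi_22 rho(2)]
    numerator   = 0.3482 - (-0.299517)(-0.4646) - (-0.523485)(-0.1966) = 0.10612716
    denominator = 1 - (-0.299517)(-0.1966) - (-0.523485)(-0.4646) = 0.69790376
  phi_33 = 0.10612716 / 0.69790376 = 0.1521.
Therefore phi_{33} = 0.1521.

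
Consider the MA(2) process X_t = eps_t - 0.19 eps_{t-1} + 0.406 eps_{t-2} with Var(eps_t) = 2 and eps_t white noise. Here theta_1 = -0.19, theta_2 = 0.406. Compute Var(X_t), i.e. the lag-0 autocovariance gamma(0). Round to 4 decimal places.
\gamma(0) = 2.4019

For an MA(q) process X_t = eps_t + sum_i theta_i eps_{t-i} with
Var(eps_t) = sigma^2, the variance is
  gamma(0) = sigma^2 * (1 + sum_i theta_i^2).
  sum_i theta_i^2 = (-0.19)^2 + (0.406)^2 = 0.0361 + 0.164836 = 0.200936.
  gamma(0) = 2 * (1 + 0.200936) = 2 * 1.200936 = 2.401872, which rounds to 2.4019.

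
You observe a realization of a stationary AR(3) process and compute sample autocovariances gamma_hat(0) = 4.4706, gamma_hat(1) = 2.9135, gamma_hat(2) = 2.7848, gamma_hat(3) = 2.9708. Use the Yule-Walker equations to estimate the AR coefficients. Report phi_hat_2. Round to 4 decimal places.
\hat\phi_{2} = 0.1980

The Yule-Walker equations for an AR(p) process read, in matrix form,
  Gamma_p phi = r_p,   with   (Gamma_p)_{ij} = gamma(|i - j|),
                       (r_p)_i = gamma(i),   i,j = 1..p.
Substitute the sample gammas (Toeplitz matrix and right-hand side of size 3):
  Gamma_p = [[4.4706, 2.9135, 2.7848], [2.9135, 4.4706, 2.9135], [2.7848, 2.9135, 4.4706]]
  r_p     = [2.9135, 2.7848, 2.9708]
Written out (R1..R3):
  (R1) 4.4706 phi_1 + 2.9135 phi_2 + 2.7848 phi_3 = 2.9135
  (R2) 2.9135 phi_1 + 4.4706 phi_2 + 2.9135 phi_3 = 2.7848
  (R3) 2.7848 phi_1 + 2.9135 phi_2 + 4.4706 phi_3 = 2.9708
Gaussian elimination:
  R2 <- R2 - (2.9135/4.4706) R1 = R2 - (0.651702) R1:  2.571866 phi_2 + 1.09864 phi_3 = 0.886066
  R3 <- R3 - (2.7848/4.4706) R1 = R3 - (0.622914) R1:  1.09864 phi_2 + 2.735909 phi_3 = 1.15594
  R3 <- R3 - (1.09864/2.571866) R2 = R3 - (0.427176) R2:  2.266596 phi_3 = 0.777434
Back-substitution:
  phi_hat_3 = 0.777434 / 2.266596 = 0.342996
  phi_hat_2 = (0.886066 - (1.09864)(0.342996)) / 2.571866 = 0.198003
  phi_hat_1 = (2.9135 - (2.9135)(0.198003) - (2.7848)(0.342996)) / 4.4706 = 0.309006
So phi_hat = [0.3090, 0.1980, 0.3430].
Therefore phi_hat_2 = 0.1980.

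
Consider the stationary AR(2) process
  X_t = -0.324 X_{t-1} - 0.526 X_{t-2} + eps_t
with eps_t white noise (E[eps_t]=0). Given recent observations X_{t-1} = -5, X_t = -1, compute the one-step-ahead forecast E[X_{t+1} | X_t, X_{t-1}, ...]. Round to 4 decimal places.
E[X_{t+1} \mid \mathcal F_t] = 2.9540

For an AR(p) model X_t = c + sum_i phi_i X_{t-i} + eps_t, the
one-step-ahead conditional mean is
  E[X_{t+1} | X_t, ...] = c + sum_i phi_i X_{t+1-i}.
Substitute known values:
  E[X_{t+1} | ...] = (-0.324) * (-1) + (-0.526) * (-5)
                   = 2.9540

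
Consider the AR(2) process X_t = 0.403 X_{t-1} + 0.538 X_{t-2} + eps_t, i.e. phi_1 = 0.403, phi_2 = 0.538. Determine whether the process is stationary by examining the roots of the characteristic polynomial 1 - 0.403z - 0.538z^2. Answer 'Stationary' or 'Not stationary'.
\text{Stationary}

The AR(p) characteristic polynomial is P(z) = 1 - 0.403z - 0.538z^2.
Stationarity requires all roots to lie outside the unit circle, i.e. |z| > 1 for every root.
Set 1 + (-0.403) z + (-0.538) z^2 = 0, i.e. a z^2 + b z + c = 0 with a = -0.538, b = -0.403, c = 1.
Discriminant D = b^2 - 4ac = (-0.403)^2 - 4*(-0.538)*1 = 0.162409 - (-2.152) = 2.314409.
D >= 0, so the roots are real: z = (-b +/- sqrt(D)) / (2a) = (0.403 +/- 1.521318) / (-1.076).
  z_1 = (0.403 + 1.521318) / (-1.076) = -1.7884,   |z_1| = 1.7884.
  z_2 = (0.403 - 1.521318) / (-1.076) = 1.0393,   |z_2| = 1.0393.
Moduli of all roots: 1.7884, 1.0393.
All moduli strictly greater than 1? Yes.
Verdict: Stationary.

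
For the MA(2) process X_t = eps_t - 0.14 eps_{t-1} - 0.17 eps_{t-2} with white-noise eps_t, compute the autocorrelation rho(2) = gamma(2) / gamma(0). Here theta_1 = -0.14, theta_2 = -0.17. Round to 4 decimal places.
\rho(2) = -0.1621

For an MA(q) process with theta_0 = 1, the autocovariance is
  gamma(k) = sigma^2 * sum_{i=0..q-k} theta_i * theta_{i+k},
and rho(k) = gamma(k) / gamma(0). Sigma^2 cancels.
  numerator   = (1)*(-0.17) = -0.17.
  denominator = (1)^2 + (-0.14)^2 + (-0.17)^2 = 1.0485.
  rho(2) = -0.17 / 1.0485 = -0.1621.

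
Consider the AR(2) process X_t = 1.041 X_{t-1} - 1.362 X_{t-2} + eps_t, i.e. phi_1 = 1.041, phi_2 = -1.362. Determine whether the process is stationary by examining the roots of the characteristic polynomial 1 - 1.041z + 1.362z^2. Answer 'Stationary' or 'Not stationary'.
\text{Not stationary}

The AR(p) characteristic polynomial is P(z) = 1 - 1.041z + 1.362z^2.
Stationarity requires all roots to lie outside the unit circle, i.e. |z| > 1 for every root.
Set 1 + (-1.041) z + (1.362) z^2 = 0, i.e. a z^2 + b z + c = 0 with a = 1.362, b = -1.041, c = 1.
Discriminant D = b^2 - 4ac = (-1.041)^2 - 4*(1.362)*1 = 1.083681 - (5.448) = -4.364319.
D < 0, so the roots are the complex-conjugate pair z = (-b +/- i sqrt(-D)) / (2a) = 0.3822 +/- 0.7669i.
For a conjugate pair |z|^2 = z * conj(z) = (product of roots) = c/a = 1/(1.362) = 0.734214, so |z| = sqrt(0.734214) = 0.8569 for both roots.
Moduli of all roots: 0.8569, 0.8569.
All moduli strictly greater than 1? No.
Verdict: Not stationary.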